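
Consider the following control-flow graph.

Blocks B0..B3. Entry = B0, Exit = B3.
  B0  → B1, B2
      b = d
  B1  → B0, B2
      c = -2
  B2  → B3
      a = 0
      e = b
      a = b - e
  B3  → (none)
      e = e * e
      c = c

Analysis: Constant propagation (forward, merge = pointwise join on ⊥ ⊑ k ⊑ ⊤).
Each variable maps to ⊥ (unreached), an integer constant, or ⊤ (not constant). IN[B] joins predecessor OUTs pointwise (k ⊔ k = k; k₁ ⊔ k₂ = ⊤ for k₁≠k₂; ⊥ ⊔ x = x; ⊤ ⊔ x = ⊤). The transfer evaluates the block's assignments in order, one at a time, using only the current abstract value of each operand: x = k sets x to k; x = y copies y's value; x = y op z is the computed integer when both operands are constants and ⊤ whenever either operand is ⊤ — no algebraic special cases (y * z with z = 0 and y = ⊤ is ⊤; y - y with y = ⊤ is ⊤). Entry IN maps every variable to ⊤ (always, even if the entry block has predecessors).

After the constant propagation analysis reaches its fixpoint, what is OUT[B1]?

Answer: {a: ⊤, b: ⊤, c: -2, d: ⊤, e: ⊤, f: ⊤}

Trace:
Per-block solution:
  B0:   IN=(all ⊤)   OUT=(all ⊤)
  B1:   IN=(all ⊤)   OUT={c:-2; rest ⊤}
  B2:   IN=(all ⊤)   OUT=(all ⊤)
  B3:   IN=(all ⊤)   OUT=(all ⊤)

Merge at B1: IN[B1] = OUT[B0] = {a: ⊤, b: ⊤, c: ⊤, d: ⊤, e: ⊤, f: ⊤}
Applying B1's transfer function to that IN value gives OUT[B1] (row B1 above).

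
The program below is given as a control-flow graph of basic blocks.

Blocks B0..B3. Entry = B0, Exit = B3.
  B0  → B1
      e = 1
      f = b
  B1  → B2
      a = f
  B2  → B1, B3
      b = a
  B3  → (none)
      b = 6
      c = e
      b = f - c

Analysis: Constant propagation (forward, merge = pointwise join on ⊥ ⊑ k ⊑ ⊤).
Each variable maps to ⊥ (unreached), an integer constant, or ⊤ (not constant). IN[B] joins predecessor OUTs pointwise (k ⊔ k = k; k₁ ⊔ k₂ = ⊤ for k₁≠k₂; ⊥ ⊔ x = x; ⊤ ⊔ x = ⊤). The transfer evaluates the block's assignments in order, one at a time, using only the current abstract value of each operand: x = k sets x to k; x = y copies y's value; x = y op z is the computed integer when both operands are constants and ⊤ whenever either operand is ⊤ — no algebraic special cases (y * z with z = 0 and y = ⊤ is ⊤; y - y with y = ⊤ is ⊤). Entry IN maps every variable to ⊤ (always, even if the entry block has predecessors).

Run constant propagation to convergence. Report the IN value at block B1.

Answer: {a: ⊤, b: ⊤, c: ⊤, d: ⊤, e: 1, f: ⊤}

Derivation:
Fixpoint table:
  B0:   IN=(all ⊤)   OUT={e:1; rest ⊤}
  B1:   IN={e:1; rest ⊤}   OUT={e:1; rest ⊤}
  B2:   IN={e:1; rest ⊤}   OUT={e:1; rest ⊤}
  B3:   IN={e:1; rest ⊤}   OUT={c:1, e:1; rest ⊤}

Merge at B1: IN[B1] = OUT[B0] ⊔ OUT[B2] = {a: ⊤, b: ⊤, c: ⊤, d: ⊤, e: 1, f: ⊤}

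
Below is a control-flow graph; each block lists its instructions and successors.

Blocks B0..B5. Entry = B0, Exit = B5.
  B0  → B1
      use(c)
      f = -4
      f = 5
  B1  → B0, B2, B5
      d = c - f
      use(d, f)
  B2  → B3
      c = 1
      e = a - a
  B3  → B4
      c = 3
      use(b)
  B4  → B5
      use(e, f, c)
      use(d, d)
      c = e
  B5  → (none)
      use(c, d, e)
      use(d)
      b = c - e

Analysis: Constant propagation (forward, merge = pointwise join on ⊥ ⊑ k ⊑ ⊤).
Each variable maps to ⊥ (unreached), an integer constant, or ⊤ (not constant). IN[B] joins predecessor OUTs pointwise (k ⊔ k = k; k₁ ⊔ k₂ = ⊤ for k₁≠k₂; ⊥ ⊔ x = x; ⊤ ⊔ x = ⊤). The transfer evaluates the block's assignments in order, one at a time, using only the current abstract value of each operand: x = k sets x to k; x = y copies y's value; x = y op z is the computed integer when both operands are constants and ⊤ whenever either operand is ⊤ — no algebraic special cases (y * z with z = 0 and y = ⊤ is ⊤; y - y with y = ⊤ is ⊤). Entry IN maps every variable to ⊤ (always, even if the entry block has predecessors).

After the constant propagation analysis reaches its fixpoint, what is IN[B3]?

Converged values:
  B0: | IN=(all ⊤) | OUT={f:5; rest ⊤}
  B1: | IN={f:5; rest ⊤} | OUT={f:5; rest ⊤}
  B2: | IN={f:5; rest ⊤} | OUT={c:1, f:5; rest ⊤}
  B3: | IN={c:1, f:5; rest ⊤} | OUT={c:3, f:5; rest ⊤}
  B4: | IN={c:3, f:5; rest ⊤} | OUT={f:5; rest ⊤}
  B5: | IN={f:5; rest ⊤} | OUT={f:5; rest ⊤}

Merge at B3: IN[B3] = OUT[B2] = {a: ⊤, b: ⊤, c: 1, d: ⊤, e: ⊤, f: 5}

Answer: {a: ⊤, b: ⊤, c: 1, d: ⊤, e: ⊤, f: 5}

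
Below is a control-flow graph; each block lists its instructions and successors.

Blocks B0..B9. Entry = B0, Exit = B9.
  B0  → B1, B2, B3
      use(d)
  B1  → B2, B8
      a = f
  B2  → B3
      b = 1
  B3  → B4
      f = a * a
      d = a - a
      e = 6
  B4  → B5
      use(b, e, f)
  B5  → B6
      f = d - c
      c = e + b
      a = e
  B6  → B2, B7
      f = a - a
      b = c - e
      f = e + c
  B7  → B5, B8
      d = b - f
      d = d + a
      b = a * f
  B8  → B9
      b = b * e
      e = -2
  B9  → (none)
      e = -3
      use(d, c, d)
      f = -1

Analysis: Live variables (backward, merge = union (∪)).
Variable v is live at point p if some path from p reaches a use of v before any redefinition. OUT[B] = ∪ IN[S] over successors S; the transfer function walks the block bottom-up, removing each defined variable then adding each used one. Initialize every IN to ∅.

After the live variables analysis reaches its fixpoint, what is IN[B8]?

Converged values:
  B0: | IN={a, b, c, d, e, f} | OUT={a, b, c, d, e, f}
  B1: | IN={b, c, d, e, f} | OUT={a, b, c, d, e}
  B2: | IN={a, c} | OUT={a, b, c}
  B3: | IN={a, b, c} | OUT={b, c, d, e, f}
  B4: | IN={b, c, d, e, f} | OUT={b, c, d, e}
  B5: | IN={b, c, d, e} | OUT={a, c, e}
  B6: | IN={a, c, e} | OUT={a, b, c, e, f}
  B7: | IN={a, b, c, e, f} | OUT={b, c, d, e}
  B8: | IN={b, c, d, e} | OUT={c, d}
  B9: | IN={c, d} | OUT={}

Merge at B8: OUT[B8] = IN[B9] = {c, d}
Applying B8's transfer function to that OUT value gives IN[B8] (row B8 above).

Answer: {b, c, d, e}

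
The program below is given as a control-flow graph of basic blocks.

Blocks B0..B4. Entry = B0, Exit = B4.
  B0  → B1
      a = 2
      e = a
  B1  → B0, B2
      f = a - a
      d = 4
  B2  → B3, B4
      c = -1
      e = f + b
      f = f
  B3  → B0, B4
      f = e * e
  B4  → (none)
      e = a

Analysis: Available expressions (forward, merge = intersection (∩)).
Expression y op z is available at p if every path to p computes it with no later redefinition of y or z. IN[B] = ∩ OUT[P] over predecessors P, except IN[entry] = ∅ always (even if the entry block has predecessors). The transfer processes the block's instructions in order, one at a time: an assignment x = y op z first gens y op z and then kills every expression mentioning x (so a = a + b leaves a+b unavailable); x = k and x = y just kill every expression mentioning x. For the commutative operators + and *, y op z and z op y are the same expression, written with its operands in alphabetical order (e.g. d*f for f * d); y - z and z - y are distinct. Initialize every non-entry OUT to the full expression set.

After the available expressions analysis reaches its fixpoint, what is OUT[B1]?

Answer: {a-a}

Trace:
Per-block solution:
  B0:  IN={}  OUT={}
  B1:  IN={}  OUT={a-a}
  B2:  IN={a-a}  OUT={a-a}
  B3:  IN={a-a}  OUT={a-a, e*e}
  B4:  IN={a-a}  OUT={a-a}

Merge at B1: IN[B1] = OUT[B0] = {}
Applying B1's transfer function to that IN value gives OUT[B1] (row B1 above).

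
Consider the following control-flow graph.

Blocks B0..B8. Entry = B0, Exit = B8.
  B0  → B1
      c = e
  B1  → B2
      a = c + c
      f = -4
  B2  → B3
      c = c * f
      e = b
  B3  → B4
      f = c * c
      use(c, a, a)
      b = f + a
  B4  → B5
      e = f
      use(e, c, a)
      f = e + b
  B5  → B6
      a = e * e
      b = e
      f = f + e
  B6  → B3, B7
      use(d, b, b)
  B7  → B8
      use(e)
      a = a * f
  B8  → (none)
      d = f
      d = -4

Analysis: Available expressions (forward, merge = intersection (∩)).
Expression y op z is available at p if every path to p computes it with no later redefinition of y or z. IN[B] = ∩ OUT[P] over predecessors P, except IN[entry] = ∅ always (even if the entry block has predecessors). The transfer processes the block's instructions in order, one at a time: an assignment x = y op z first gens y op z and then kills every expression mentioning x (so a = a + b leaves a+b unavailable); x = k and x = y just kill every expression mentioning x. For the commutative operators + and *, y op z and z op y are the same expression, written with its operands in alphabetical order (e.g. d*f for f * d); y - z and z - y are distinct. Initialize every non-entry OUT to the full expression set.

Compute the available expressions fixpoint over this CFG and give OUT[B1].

Converged values:
  B0:   IN={}   OUT={}
  B1:   IN={}   OUT={c+c}
  B2:   IN={c+c}   OUT={}
  B3:   IN={}   OUT={a+f, c*c}
  B4:   IN={a+f, c*c}   OUT={b+e, c*c}
  B5:   IN={b+e, c*c}   OUT={c*c, e*e}
  B6:   IN={c*c, e*e}   OUT={c*c, e*e}
  B7:   IN={c*c, e*e}   OUT={c*c, e*e}
  B8:   IN={c*c, e*e}   OUT={c*c, e*e}

Merge at B1: IN[B1] = OUT[B0] = {}
Applying B1's transfer function to that IN value gives OUT[B1] (row B1 above).

Answer: {c+c}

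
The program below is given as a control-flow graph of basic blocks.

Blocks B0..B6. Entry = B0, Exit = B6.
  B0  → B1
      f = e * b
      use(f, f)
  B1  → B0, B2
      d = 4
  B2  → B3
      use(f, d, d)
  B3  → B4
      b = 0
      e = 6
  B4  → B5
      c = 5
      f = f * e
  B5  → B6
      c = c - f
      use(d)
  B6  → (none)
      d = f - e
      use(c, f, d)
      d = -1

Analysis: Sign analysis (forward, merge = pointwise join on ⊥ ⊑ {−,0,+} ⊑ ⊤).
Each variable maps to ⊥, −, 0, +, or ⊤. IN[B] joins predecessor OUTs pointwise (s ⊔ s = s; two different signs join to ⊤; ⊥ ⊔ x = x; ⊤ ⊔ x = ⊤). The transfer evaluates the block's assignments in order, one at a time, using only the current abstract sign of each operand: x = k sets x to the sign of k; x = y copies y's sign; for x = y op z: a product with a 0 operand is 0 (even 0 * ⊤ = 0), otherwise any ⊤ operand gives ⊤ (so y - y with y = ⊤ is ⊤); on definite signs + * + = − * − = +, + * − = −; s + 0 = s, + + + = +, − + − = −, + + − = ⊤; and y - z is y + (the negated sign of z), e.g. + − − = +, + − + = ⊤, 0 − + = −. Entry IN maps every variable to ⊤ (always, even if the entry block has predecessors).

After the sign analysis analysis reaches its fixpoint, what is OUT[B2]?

Per-block solution:
  B0: | IN=(all ⊤) | OUT=(all ⊤)
  B1: | IN=(all ⊤) | OUT={d:+; rest ⊤}
  B2: | IN={d:+; rest ⊤} | OUT={d:+; rest ⊤}
  B3: | IN={d:+; rest ⊤} | OUT={b:0, d:+, e:+; rest ⊤}
  B4: | IN={b:0, d:+, e:+; rest ⊤} | OUT={b:0, c:+, d:+, e:+; rest ⊤}
  B5: | IN={b:0, c:+, d:+, e:+; rest ⊤} | OUT={b:0, d:+, e:+; rest ⊤}
  B6: | IN={b:0, d:+, e:+; rest ⊤} | OUT={b:0, d:-, e:+; rest ⊤}

Merge at B2: IN[B2] = OUT[B1] = {a: ⊤, b: ⊤, c: ⊤, d: +, e: ⊤, f: ⊤}
Applying B2's transfer function to that IN value gives OUT[B2] (row B2 above).

Answer: {a: ⊤, b: ⊤, c: ⊤, d: +, e: ⊤, f: ⊤}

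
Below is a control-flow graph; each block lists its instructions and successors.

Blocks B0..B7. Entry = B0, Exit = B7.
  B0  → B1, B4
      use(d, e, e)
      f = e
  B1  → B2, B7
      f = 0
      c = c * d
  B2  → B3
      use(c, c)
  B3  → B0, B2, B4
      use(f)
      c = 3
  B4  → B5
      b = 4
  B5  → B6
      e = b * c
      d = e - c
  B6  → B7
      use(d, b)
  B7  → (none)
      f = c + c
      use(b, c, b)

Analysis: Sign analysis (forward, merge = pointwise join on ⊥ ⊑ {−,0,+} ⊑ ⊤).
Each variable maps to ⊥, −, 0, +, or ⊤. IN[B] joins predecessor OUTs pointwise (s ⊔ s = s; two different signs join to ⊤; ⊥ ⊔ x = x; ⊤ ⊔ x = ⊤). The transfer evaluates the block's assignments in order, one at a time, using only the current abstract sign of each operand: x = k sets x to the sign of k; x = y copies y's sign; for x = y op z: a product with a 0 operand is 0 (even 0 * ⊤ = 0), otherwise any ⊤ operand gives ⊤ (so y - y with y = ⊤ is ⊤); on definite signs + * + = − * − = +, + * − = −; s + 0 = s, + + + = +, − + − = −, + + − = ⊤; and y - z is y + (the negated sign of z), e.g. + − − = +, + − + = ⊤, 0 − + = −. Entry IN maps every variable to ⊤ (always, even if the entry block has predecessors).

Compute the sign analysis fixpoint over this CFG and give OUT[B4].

Fixpoint table:
  B0: | IN=(all ⊤) | OUT=(all ⊤)
  B1: | IN=(all ⊤) | OUT={f:0; rest ⊤}
  B2: | IN={f:0; rest ⊤} | OUT={f:0; rest ⊤}
  B3: | IN={f:0; rest ⊤} | OUT={c:+, f:0; rest ⊤}
  B4: | IN=(all ⊤) | OUT={b:+; rest ⊤}
  B5: | IN={b:+; rest ⊤} | OUT={b:+; rest ⊤}
  B6: | IN={b:+; rest ⊤} | OUT={b:+; rest ⊤}
  B7: | IN=(all ⊤) | OUT=(all ⊤)

Merge at B4: IN[B4] = OUT[B0] ⊔ OUT[B3] = {a: ⊤, b: ⊤, c: ⊤, d: ⊤, e: ⊤, f: ⊤}
Applying B4's transfer function to that IN value gives OUT[B4] (row B4 above).

Answer: {a: ⊤, b: +, c: ⊤, d: ⊤, e: ⊤, f: ⊤}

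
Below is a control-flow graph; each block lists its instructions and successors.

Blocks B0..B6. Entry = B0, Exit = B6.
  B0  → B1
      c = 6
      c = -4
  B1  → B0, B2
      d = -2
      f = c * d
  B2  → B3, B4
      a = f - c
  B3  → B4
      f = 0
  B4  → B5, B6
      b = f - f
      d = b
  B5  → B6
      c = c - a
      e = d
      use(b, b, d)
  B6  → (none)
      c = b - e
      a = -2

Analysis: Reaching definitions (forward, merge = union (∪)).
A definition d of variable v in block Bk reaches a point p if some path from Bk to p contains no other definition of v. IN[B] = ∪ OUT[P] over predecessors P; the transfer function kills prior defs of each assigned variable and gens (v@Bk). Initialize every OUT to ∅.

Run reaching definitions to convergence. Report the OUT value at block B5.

Answer: {a@B2, b@B4, c@B5, d@B4, e@B5, f@B1, f@B3}

Working:
Fixpoint table:
  B0:   IN={c@B0, d@B1, f@B1}   OUT={c@B0, d@B1, f@B1}
  B1:   IN={c@B0, d@B1, f@B1}   OUT={c@B0, d@B1, f@B1}
  B2:   IN={c@B0, d@B1, f@B1}   OUT={a@B2, c@B0, d@B1, f@B1}
  B3:   IN={a@B2, c@B0, d@B1, f@B1}   OUT={a@B2, c@B0, d@B1, f@B3}
  B4:   IN={a@B2, c@B0, d@B1, f@B1, f@B3}   OUT={a@B2, b@B4, c@B0, d@B4, f@B1, f@B3}
  B5:   IN={a@B2, b@B4, c@B0, d@B4, f@B1, f@B3}   OUT={a@B2, b@B4, c@B5, d@B4, e@B5, f@B1, f@B3}
  B6:   IN={a@B2, b@B4, c@B0, c@B5, d@B4, e@B5, f@B1, f@B3}   OUT={a@B6, b@B4, c@B6, d@B4, e@B5, f@B1, f@B3}

Merge at B5: IN[B5] = OUT[B4] = {a@B2, b@B4, c@B0, d@B4, f@B1, f@B3}
Applying B5's transfer function to that IN value gives OUT[B5] (row B5 above).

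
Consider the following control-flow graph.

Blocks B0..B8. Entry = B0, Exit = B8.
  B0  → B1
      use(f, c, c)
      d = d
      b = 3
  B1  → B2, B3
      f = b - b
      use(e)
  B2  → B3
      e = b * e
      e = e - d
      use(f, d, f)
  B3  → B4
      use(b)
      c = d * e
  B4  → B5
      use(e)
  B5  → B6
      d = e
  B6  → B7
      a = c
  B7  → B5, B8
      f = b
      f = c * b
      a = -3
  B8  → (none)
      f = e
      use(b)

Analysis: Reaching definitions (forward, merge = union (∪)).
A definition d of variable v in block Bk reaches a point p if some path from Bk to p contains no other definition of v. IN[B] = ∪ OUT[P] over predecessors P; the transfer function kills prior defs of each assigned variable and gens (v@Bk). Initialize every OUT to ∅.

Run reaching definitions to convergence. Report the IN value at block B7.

Fixpoint table:
  B0:  IN={}  OUT={b@B0, d@B0}
  B1:  IN={b@B0, d@B0}  OUT={b@B0, d@B0, f@B1}
  B2:  IN={b@B0, d@B0, f@B1}  OUT={b@B0, d@B0, e@B2, f@B1}
  B3:  IN={b@B0, d@B0, e@B2, f@B1}  OUT={b@B0, c@B3, d@B0, e@B2, f@B1}
  B4:  IN={b@B0, c@B3, d@B0, e@B2, f@B1}  OUT={b@B0, c@B3, d@B0, e@B2, f@B1}
  B5:  IN={a@B7, b@B0, c@B3, d@B0, d@B5, e@B2, f@B1, f@B7}  OUT={a@B7, b@B0, c@B3, d@B5, e@B2, f@B1, f@B7}
  B6:  IN={a@B7, b@B0, c@B3, d@B5, e@B2, f@B1, f@B7}  OUT={a@B6, b@B0, c@B3, d@B5, e@B2, f@B1, f@B7}
  B7:  IN={a@B6, b@B0, c@B3, d@B5, e@B2, f@B1, f@B7}  OUT={a@B7, b@B0, c@B3, d@B5, e@B2, f@B7}
  B8:  IN={a@B7, b@B0, c@B3, d@B5, e@B2, f@B7}  OUT={a@B7, b@B0, c@B3, d@B5, e@B2, f@B8}

Merge at B7: IN[B7] = OUT[B6] = {a@B6, b@B0, c@B3, d@B5, e@B2, f@B1, f@B7}

Answer: {a@B6, b@B0, c@B3, d@B5, e@B2, f@B1, f@B7}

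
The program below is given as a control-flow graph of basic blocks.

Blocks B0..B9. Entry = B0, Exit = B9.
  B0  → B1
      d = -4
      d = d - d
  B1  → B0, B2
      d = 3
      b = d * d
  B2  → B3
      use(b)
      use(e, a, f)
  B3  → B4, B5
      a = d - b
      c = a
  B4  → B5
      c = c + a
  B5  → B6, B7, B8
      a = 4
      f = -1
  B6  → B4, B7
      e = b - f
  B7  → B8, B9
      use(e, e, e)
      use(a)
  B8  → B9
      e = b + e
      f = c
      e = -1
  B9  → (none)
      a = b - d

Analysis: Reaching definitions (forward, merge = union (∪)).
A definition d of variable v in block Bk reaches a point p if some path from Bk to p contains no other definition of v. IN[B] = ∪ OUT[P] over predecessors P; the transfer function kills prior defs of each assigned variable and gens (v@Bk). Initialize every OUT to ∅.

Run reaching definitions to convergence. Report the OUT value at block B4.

Answer: {a@B3, a@B5, b@B1, c@B4, d@B1, e@B6, f@B5}

Trace:
Per-block solution:
  B0: | IN={b@B1, d@B1} | OUT={b@B1, d@B0}
  B1: | IN={b@B1, d@B0} | OUT={b@B1, d@B1}
  B2: | IN={b@B1, d@B1} | OUT={b@B1, d@B1}
  B3: | IN={b@B1, d@B1} | OUT={a@B3, b@B1, c@B3, d@B1}
  B4: | IN={a@B3, a@B5, b@B1, c@B3, c@B4, d@B1, e@B6, f@B5} | OUT={a@B3, a@B5, b@B1, c@B4, d@B1, e@B6, f@B5}
  B5: | IN={a@B3, a@B5, b@B1, c@B3, c@B4, d@B1, e@B6, f@B5} | OUT={a@B5, b@B1, c@B3, c@B4, d@B1, e@B6, f@B5}
  B6: | IN={a@B5, b@B1, c@B3, c@B4, d@B1, e@B6, f@B5} | OUT={a@B5, b@B1, c@B3, c@B4, d@B1, e@B6, f@B5}
  B7: | IN={a@B5, b@B1, c@B3, c@B4, d@B1, e@B6, f@B5} | OUT={a@B5, b@B1, c@B3, c@B4, d@B1, e@B6, f@B5}
  B8: | IN={a@B5, b@B1, c@B3, c@B4, d@B1, e@B6, f@B5} | OUT={a@B5, b@B1, c@B3, c@B4, d@B1, e@B8, f@B8}
  B9: | IN={a@B5, b@B1, c@B3, c@B4, d@B1, e@B6, e@B8, f@B5, f@B8} | OUT={a@B9, b@B1, c@B3, c@B4, d@B1, e@B6, e@B8, f@B5, f@B8}

Merge at B4: IN[B4] = OUT[B3] ⊔ OUT[B6] = {a@B3, a@B5, b@B1, c@B3, c@B4, d@B1, e@B6, f@B5}
Applying B4's transfer function to that IN value gives OUT[B4] (row B4 above).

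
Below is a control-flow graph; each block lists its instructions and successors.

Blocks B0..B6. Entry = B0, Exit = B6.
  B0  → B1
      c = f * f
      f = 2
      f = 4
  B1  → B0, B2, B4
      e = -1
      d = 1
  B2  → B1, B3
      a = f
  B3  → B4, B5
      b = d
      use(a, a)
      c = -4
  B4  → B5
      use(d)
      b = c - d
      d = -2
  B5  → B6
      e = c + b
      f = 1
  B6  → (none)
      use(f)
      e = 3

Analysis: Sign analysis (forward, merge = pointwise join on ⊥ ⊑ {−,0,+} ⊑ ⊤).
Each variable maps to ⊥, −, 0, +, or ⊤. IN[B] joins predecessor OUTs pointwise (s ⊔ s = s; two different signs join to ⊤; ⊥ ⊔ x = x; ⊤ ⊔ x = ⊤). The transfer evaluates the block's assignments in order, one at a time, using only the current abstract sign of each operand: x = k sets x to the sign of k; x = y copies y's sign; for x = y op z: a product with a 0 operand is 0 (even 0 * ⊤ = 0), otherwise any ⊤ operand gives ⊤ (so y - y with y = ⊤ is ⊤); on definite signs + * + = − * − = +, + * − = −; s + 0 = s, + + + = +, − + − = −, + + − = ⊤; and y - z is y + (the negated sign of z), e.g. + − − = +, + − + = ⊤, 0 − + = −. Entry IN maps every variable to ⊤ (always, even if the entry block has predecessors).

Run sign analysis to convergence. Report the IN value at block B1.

Converged values:
  B0: | IN=(all ⊤) | OUT={f:+; rest ⊤}
  B1: | IN={f:+; rest ⊤} | OUT={d:+, e:-, f:+; rest ⊤}
  B2: | IN={d:+, e:-, f:+; rest ⊤} | OUT={a:+, d:+, e:-, f:+; rest ⊤}
  B3: | IN={a:+, d:+, e:-, f:+; rest ⊤} | OUT={a:+, b:+, c:-, d:+, e:-, f:+; rest ⊤}
  B4: | IN={d:+, e:-, f:+; rest ⊤} | OUT={d:-, e:-, f:+; rest ⊤}
  B5: | IN={e:-, f:+; rest ⊤} | OUT={f:+; rest ⊤}
  B6: | IN={f:+; rest ⊤} | OUT={e:+, f:+; rest ⊤}

Merge at B1: IN[B1] = OUT[B0] ⊔ OUT[B2] = {a: ⊤, b: ⊤, c: ⊤, d: ⊤, e: ⊤, f: +}

Answer: {a: ⊤, b: ⊤, c: ⊤, d: ⊤, e: ⊤, f: +}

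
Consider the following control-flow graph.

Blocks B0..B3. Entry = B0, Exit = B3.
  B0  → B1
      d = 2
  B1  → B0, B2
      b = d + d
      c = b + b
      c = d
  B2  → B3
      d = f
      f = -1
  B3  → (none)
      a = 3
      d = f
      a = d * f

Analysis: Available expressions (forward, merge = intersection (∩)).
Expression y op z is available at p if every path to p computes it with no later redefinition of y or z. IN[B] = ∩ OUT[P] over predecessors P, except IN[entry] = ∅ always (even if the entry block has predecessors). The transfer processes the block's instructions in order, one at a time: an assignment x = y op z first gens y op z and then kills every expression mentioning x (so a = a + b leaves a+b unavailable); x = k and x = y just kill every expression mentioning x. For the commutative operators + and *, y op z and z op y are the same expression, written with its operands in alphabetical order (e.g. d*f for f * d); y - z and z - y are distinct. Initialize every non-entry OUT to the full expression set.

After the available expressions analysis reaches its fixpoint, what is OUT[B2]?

Answer: {b+b}

Derivation:
Converged values:
  B0:   IN={}   OUT={}
  B1:   IN={}   OUT={b+b, d+d}
  B2:   IN={b+b, d+d}   OUT={b+b}
  B3:   IN={b+b}   OUT={b+b, d*f}

Merge at B2: IN[B2] = OUT[B1] = {b+b, d+d}
Applying B2's transfer function to that IN value gives OUT[B2] (row B2 above).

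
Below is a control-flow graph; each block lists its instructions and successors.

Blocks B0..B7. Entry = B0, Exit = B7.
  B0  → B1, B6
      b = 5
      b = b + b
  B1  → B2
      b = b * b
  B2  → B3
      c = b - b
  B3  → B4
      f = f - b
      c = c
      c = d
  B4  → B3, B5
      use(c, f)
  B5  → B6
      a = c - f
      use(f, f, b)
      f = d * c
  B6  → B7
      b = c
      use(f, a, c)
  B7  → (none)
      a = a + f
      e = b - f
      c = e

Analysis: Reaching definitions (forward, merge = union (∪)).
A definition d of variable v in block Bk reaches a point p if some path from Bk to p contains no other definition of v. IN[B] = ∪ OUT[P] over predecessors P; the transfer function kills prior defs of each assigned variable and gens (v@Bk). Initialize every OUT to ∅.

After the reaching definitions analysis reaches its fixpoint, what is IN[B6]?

Converged values:
  B0: | IN={} | OUT={b@B0}
  B1: | IN={b@B0} | OUT={b@B1}
  B2: | IN={b@B1} | OUT={b@B1, c@B2}
  B3: | IN={b@B1, c@B2, c@B3, f@B3} | OUT={b@B1, c@B3, f@B3}
  B4: | IN={b@B1, c@B3, f@B3} | OUT={b@B1, c@B3, f@B3}
  B5: | IN={b@B1, c@B3, f@B3} | OUT={a@B5, b@B1, c@B3, f@B5}
  B6: | IN={a@B5, b@B0, b@B1, c@B3, f@B5} | OUT={a@B5, b@B6, c@B3, f@B5}
  B7: | IN={a@B5, b@B6, c@B3, f@B5} | OUT={a@B7, b@B6, c@B7, e@B7, f@B5}

Merge at B6: IN[B6] = OUT[B0] ⊔ OUT[B5] = {a@B5, b@B0, b@B1, c@B3, f@B5}

Answer: {a@B5, b@B0, b@B1, c@B3, f@B5}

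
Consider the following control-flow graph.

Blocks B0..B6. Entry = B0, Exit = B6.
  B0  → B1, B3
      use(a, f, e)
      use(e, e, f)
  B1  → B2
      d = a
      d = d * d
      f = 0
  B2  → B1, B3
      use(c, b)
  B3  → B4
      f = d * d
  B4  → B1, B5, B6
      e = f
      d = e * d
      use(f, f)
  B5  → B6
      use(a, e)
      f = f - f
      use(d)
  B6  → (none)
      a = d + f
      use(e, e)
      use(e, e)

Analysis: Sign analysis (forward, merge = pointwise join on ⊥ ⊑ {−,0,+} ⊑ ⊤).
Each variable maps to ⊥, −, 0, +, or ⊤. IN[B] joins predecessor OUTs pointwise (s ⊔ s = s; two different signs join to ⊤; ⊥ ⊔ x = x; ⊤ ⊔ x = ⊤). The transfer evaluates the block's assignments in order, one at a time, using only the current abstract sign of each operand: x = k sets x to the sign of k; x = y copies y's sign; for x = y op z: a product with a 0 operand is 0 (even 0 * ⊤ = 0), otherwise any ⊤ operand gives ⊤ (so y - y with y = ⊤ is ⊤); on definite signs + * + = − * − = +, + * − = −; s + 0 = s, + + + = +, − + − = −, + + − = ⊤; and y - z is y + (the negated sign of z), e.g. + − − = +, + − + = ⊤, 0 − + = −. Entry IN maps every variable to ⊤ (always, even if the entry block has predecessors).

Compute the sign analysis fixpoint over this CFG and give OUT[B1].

Per-block solution:
  B0:   IN=(all ⊤)   OUT=(all ⊤)
  B1:   IN=(all ⊤)   OUT={f:0; rest ⊤}
  B2:   IN={f:0; rest ⊤}   OUT={f:0; rest ⊤}
  B3:   IN=(all ⊤)   OUT=(all ⊤)
  B4:   IN=(all ⊤)   OUT=(all ⊤)
  B5:   IN=(all ⊤)   OUT=(all ⊤)
  B6:   IN=(all ⊤)   OUT=(all ⊤)

Merge at B1: IN[B1] = OUT[B0] ⊔ OUT[B2] ⊔ OUT[B4] = {a: ⊤, b: ⊤, c: ⊤, d: ⊤, e: ⊤, f: ⊤}
Applying B1's transfer function to that IN value gives OUT[B1] (row B1 above).

Answer: {a: ⊤, b: ⊤, c: ⊤, d: ⊤, e: ⊤, f: 0}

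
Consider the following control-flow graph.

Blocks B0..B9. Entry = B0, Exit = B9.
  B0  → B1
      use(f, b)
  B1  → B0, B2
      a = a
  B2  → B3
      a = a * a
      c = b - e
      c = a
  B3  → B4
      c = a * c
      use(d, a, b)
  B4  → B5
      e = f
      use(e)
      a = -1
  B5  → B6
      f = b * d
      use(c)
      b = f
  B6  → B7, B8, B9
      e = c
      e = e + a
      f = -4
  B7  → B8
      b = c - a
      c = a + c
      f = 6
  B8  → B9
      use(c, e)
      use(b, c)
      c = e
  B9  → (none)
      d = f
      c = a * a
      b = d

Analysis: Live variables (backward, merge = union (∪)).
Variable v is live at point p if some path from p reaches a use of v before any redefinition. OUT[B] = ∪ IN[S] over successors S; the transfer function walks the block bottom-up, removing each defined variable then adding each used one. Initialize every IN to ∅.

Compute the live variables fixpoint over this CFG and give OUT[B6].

Answer: {a, b, c, e, f}

Derivation:
Converged values:
  B0:  IN={a, b, d, e, f}  OUT={a, b, d, e, f}
  B1:  IN={a, b, d, e, f}  OUT={a, b, d, e, f}
  B2:  IN={a, b, d, e, f}  OUT={a, b, c, d, f}
  B3:  IN={a, b, c, d, f}  OUT={b, c, d, f}
  B4:  IN={b, c, d, f}  OUT={a, b, c, d}
  B5:  IN={a, b, c, d}  OUT={a, b, c}
  B6:  IN={a, b, c}  OUT={a, b, c, e, f}
  B7:  IN={a, c, e}  OUT={a, b, c, e, f}
  B8:  IN={a, b, c, e, f}  OUT={a, f}
  B9:  IN={a, f}  OUT={}

Merge at B6: OUT[B6] = IN[B7] ⊔ IN[B8] ⊔ IN[B9] = {a, b, c, e, f}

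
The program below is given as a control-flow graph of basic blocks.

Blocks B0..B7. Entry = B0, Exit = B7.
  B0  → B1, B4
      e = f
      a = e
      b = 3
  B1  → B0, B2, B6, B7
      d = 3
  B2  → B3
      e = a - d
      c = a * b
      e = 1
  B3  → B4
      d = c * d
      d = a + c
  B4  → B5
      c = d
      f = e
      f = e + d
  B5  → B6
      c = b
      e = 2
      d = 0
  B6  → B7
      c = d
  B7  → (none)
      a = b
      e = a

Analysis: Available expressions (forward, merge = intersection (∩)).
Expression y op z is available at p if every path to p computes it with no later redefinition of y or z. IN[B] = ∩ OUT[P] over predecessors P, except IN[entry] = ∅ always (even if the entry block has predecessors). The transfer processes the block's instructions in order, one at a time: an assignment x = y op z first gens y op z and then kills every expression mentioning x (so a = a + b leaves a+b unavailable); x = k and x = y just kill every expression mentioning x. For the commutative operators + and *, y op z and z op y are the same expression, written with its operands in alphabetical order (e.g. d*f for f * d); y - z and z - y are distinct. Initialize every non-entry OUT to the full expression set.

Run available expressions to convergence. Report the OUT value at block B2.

Fixpoint table:
  B0:  IN={}  OUT={}
  B1:  IN={}  OUT={}
  B2:  IN={}  OUT={a*b, a-d}
  B3:  IN={a*b, a-d}  OUT={a*b, a+c}
  B4:  IN={}  OUT={d+e}
  B5:  IN={d+e}  OUT={}
  B6:  IN={}  OUT={}
  B7:  IN={}  OUT={}

Merge at B2: IN[B2] = OUT[B1] = {}
Applying B2's transfer function to that IN value gives OUT[B2] (row B2 above).

Answer: {a*b, a-d}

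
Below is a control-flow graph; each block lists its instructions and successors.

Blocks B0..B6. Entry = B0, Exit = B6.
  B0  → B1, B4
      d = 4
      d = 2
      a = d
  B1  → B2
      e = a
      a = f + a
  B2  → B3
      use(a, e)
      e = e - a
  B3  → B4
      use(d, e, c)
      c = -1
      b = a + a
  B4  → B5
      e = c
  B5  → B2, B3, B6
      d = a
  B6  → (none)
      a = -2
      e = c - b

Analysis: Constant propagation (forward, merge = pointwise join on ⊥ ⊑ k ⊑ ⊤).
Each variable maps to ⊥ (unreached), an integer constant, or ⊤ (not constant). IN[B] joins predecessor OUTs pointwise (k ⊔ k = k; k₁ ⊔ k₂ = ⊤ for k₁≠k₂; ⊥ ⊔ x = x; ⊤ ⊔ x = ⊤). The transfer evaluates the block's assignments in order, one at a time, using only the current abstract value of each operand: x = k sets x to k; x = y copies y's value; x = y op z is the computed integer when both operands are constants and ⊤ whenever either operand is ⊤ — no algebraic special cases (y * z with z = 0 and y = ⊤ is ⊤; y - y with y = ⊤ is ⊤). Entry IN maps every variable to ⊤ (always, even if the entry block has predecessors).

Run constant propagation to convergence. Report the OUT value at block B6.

Answer: {a: -2, b: ⊤, c: ⊤, d: ⊤, e: ⊤, f: ⊤}

Trace:
Per-block solution:
  B0:   IN=(all ⊤)   OUT={a:2, d:2; rest ⊤}
  B1:   IN={a:2, d:2; rest ⊤}   OUT={d:2, e:2; rest ⊤}
  B2:   IN=(all ⊤)   OUT=(all ⊤)
  B3:   IN=(all ⊤)   OUT={c:-1; rest ⊤}
  B4:   IN=(all ⊤)   OUT=(all ⊤)
  B5:   IN=(all ⊤)   OUT=(all ⊤)
  B6:   IN=(all ⊤)   OUT={a:-2; rest ⊤}

Merge at B6: IN[B6] = OUT[B5] = {a: ⊤, b: ⊤, c: ⊤, d: ⊤, e: ⊤, f: ⊤}
Applying B6's transfer function to that IN value gives OUT[B6] (row B6 above).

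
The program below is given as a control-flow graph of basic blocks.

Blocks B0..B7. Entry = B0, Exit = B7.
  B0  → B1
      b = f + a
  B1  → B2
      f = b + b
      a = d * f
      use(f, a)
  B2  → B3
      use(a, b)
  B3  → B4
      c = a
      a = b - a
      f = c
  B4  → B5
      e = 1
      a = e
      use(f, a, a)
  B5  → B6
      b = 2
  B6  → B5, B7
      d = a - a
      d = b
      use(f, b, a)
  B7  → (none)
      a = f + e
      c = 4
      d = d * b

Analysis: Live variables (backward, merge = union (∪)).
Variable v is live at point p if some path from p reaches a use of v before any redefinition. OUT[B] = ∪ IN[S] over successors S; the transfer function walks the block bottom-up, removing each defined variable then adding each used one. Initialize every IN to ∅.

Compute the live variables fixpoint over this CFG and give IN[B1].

Per-block solution:
  B0: | IN={a, d, f} | OUT={b, d}
  B1: | IN={b, d} | OUT={a, b}
  B2: | IN={a, b} | OUT={a, b}
  B3: | IN={a, b} | OUT={f}
  B4: | IN={f} | OUT={a, e, f}
  B5: | IN={a, e, f} | OUT={a, b, e, f}
  B6: | IN={a, b, e, f} | OUT={a, b, d, e, f}
  B7: | IN={b, d, e, f} | OUT={}

Merge at B1: OUT[B1] = IN[B2] = {a, b}
Applying B1's transfer function to that OUT value gives IN[B1] (row B1 above).

Answer: {b, d}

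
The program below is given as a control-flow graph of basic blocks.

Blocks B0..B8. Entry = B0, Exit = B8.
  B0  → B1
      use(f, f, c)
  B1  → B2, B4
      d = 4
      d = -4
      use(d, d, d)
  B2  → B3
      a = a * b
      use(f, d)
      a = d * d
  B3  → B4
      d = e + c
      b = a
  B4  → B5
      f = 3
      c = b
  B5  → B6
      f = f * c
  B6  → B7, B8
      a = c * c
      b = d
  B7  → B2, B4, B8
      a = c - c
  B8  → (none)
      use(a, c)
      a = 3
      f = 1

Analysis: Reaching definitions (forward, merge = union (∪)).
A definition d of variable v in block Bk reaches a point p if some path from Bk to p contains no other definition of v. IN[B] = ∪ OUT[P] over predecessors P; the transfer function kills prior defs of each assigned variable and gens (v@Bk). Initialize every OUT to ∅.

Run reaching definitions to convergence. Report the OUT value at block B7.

Answer: {a@B7, b@B6, c@B4, d@B1, d@B3, f@B5}

Working:
Fixpoint table:
  B0:   IN={}   OUT={}
  B1:   IN={}   OUT={d@B1}
  B2:   IN={a@B7, b@B6, c@B4, d@B1, d@B3, f@B5}   OUT={a@B2, b@B6, c@B4, d@B1, d@B3, f@B5}
  B3:   IN={a@B2, b@B6, c@B4, d@B1, d@B3, f@B5}   OUT={a@B2, b@B3, c@B4, d@B3, f@B5}
  B4:   IN={a@B2, a@B7, b@B3, b@B6, c@B4, d@B1, d@B3, f@B5}   OUT={a@B2, a@B7, b@B3, b@B6, c@B4, d@B1, d@B3, f@B4}
  B5:   IN={a@B2, a@B7, b@B3, b@B6, c@B4, d@B1, d@B3, f@B4}   OUT={a@B2, a@B7, b@B3, b@B6, c@B4, d@B1, d@B3, f@B5}
  B6:   IN={a@B2, a@B7, b@B3, b@B6, c@B4, d@B1, d@B3, f@B5}   OUT={a@B6, b@B6, c@B4, d@B1, d@B3, f@B5}
  B7:   IN={a@B6, b@B6, c@B4, d@B1, d@B3, f@B5}   OUT={a@B7, b@B6, c@B4, d@B1, d@B3, f@B5}
  B8:   IN={a@B6, a@B7, b@B6, c@B4, d@B1, d@B3, f@B5}   OUT={a@B8, b@B6, c@B4, d@B1, d@B3, f@B8}

Merge at B7: IN[B7] = OUT[B6] = {a@B6, b@B6, c@B4, d@B1, d@B3, f@B5}
Applying B7's transfer function to that IN value gives OUT[B7] (row B7 above).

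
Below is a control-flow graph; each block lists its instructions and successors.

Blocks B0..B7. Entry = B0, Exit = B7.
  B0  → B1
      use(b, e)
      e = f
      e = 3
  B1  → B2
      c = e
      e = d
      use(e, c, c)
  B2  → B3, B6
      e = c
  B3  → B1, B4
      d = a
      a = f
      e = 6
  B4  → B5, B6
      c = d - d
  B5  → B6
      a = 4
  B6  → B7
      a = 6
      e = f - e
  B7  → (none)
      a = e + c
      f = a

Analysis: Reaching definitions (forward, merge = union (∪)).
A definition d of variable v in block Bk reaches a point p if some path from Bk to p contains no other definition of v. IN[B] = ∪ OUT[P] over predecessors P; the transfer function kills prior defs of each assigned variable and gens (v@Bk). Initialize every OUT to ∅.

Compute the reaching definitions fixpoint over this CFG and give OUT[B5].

Per-block solution:
  B0: | IN={} | OUT={e@B0}
  B1: | IN={a@B3, c@B1, d@B3, e@B0, e@B3} | OUT={a@B3, c@B1, d@B3, e@B1}
  B2: | IN={a@B3, c@B1, d@B3, e@B1} | OUT={a@B3, c@B1, d@B3, e@B2}
  B3: | IN={a@B3, c@B1, d@B3, e@B2} | OUT={a@B3, c@B1, d@B3, e@B3}
  B4: | IN={a@B3, c@B1, d@B3, e@B3} | OUT={a@B3, c@B4, d@B3, e@B3}
  B5: | IN={a@B3, c@B4, d@B3, e@B3} | OUT={a@B5, c@B4, d@B3, e@B3}
  B6: | IN={a@B3, a@B5, c@B1, c@B4, d@B3, e@B2, e@B3} | OUT={a@B6, c@B1, c@B4, d@B3, e@B6}
  B7: | IN={a@B6, c@B1, c@B4, d@B3, e@B6} | OUT={a@B7, c@B1, c@B4, d@B3, e@B6, f@B7}

Merge at B5: IN[B5] = OUT[B4] = {a@B3, c@B4, d@B3, e@B3}
Applying B5's transfer function to that IN value gives OUT[B5] (row B5 above).

Answer: {a@B5, c@B4, d@B3, e@B3}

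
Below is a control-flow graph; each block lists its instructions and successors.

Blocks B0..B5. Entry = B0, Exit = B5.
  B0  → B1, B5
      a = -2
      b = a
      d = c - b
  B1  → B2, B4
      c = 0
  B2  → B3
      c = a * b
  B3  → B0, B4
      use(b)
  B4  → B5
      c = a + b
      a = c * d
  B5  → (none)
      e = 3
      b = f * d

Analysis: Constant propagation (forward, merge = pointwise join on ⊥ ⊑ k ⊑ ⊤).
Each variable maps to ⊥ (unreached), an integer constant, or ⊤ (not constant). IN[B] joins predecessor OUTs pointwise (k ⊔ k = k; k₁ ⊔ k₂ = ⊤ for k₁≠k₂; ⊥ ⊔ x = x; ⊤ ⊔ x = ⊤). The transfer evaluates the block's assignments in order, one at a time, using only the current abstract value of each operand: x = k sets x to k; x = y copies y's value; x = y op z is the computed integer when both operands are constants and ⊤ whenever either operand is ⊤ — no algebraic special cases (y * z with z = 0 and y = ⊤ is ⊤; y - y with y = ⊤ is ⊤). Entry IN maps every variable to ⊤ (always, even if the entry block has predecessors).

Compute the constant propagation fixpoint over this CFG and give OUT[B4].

Answer: {a: ⊤, b: -2, c: -4, d: ⊤, e: ⊤, f: ⊤}

Trace:
Fixpoint table:
  B0: | IN=(all ⊤) | OUT={a:-2, b:-2; rest ⊤}
  B1: | IN={a:-2, b:-2; rest ⊤} | OUT={a:-2, b:-2, c:0; rest ⊤}
  B2: | IN={a:-2, b:-2, c:0; rest ⊤} | OUT={a:-2, b:-2, c:4; rest ⊤}
  B3: | IN={a:-2, b:-2, c:4; rest ⊤} | OUT={a:-2, b:-2, c:4; rest ⊤}
  B4: | IN={a:-2, b:-2; rest ⊤} | OUT={b:-2, c:-4; rest ⊤}
  B5: | IN={b:-2; rest ⊤} | OUT={e:3; rest ⊤}

Merge at B4: IN[B4] = OUT[B1] ⊔ OUT[B3] = {a: -2, b: -2, c: ⊤, d: ⊤, e: ⊤, f: ⊤}
Applying B4's transfer function to that IN value gives OUT[B4] (row B4 above).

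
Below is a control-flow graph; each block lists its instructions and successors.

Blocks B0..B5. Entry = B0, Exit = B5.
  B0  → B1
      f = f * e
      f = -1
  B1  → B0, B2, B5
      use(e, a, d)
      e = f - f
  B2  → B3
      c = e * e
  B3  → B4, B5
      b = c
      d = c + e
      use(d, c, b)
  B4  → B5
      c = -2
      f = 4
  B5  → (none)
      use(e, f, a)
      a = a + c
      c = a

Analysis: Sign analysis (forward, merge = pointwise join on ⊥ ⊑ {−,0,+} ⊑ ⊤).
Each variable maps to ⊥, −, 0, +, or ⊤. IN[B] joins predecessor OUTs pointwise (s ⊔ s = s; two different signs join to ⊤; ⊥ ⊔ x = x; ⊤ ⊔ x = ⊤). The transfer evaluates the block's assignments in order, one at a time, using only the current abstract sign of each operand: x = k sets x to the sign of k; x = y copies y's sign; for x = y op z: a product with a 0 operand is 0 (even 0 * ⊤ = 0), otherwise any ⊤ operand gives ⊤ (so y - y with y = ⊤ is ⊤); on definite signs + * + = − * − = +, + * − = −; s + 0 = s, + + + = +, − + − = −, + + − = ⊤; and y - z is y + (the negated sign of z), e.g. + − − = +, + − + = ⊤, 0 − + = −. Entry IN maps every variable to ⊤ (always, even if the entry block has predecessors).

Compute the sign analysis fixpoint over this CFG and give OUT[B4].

Answer: {a: ⊤, b: ⊤, c: -, d: ⊤, e: ⊤, f: +}

Derivation:
Fixpoint table:
  B0:   IN=(all ⊤)   OUT={f:-; rest ⊤}
  B1:   IN={f:-; rest ⊤}   OUT={f:-; rest ⊤}
  B2:   IN={f:-; rest ⊤}   OUT={f:-; rest ⊤}
  B3:   IN={f:-; rest ⊤}   OUT={f:-; rest ⊤}
  B4:   IN={f:-; rest ⊤}   OUT={c:-, f:+; rest ⊤}
  B5:   IN=(all ⊤)   OUT=(all ⊤)

Merge at B4: IN[B4] = OUT[B3] = {a: ⊤, b: ⊤, c: ⊤, d: ⊤, e: ⊤, f: -}
Applying B4's transfer function to that IN value gives OUT[B4] (row B4 above).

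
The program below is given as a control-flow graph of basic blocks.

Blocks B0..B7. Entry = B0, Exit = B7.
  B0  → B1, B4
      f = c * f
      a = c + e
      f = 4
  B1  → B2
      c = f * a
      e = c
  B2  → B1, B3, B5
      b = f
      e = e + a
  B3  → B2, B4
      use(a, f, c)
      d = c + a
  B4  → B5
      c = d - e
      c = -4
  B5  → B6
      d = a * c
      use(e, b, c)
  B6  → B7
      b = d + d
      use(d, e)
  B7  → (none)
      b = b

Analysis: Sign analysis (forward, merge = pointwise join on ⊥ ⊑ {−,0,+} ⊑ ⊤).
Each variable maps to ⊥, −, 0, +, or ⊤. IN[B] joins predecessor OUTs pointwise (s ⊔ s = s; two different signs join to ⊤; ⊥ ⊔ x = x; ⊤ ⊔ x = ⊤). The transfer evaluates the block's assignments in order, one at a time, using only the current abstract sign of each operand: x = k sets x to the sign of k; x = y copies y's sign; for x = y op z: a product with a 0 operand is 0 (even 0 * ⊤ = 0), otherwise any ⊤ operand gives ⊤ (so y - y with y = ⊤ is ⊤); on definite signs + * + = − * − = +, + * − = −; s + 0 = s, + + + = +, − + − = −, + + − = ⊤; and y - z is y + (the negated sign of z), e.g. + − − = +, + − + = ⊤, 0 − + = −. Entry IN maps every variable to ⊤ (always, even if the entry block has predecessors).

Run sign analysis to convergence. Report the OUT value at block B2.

Answer: {a: ⊤, b: +, c: ⊤, d: ⊤, e: ⊤, f: +}

Trace:
Fixpoint table:
  B0:  IN=(all ⊤)  OUT={f:+; rest ⊤}
  B1:  IN={f:+; rest ⊤}  OUT={f:+; rest ⊤}
  B2:  IN={f:+; rest ⊤}  OUT={b:+, f:+; rest ⊤}
  B3:  IN={b:+, f:+; rest ⊤}  OUT={b:+, f:+; rest ⊤}
  B4:  IN={f:+; rest ⊤}  OUT={c:-, f:+; rest ⊤}
  B5:  IN={f:+; rest ⊤}  OUT={f:+; rest ⊤}
  B6:  IN={f:+; rest ⊤}  OUT={f:+; rest ⊤}
  B7:  IN={f:+; rest ⊤}  OUT={f:+; rest ⊤}

Merge at B2: IN[B2] = OUT[B1] ⊔ OUT[B3] = {a: ⊤, b: ⊤, c: ⊤, d: ⊤, e: ⊤, f: +}
Applying B2's transfer function to that IN value gives OUT[B2] (row B2 above).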